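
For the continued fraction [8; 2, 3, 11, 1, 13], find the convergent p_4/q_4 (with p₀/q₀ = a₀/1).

Using pₖ = aₖpₖ₋₁ + pₖ₋₂, qₖ = aₖqₖ₋₁ + qₖ₋₂ (with p₋₁=1, p₋₂=0, q₋₁=0, q₋₂=1):
  k=0: a=8, p=8, q=1
  k=1: a=2, p=17, q=2
  k=2: a=3, p=59, q=7
  k=3: a=11, p=666, q=79
  k=4: a=1, p=725, q=86

725/86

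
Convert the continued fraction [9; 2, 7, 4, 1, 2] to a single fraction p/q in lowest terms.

Using pₖ = aₖpₖ₋₁ + pₖ₋₂ and qₖ = aₖqₖ₋₁ + qₖ₋₂:
  k=0: a=9, p=9, q=1
  k=1: a=2, p=19, q=2
  k=2: a=7, p=142, q=15
  k=3: a=4, p=587, q=62
  k=4: a=1, p=729, q=77
  k=5: a=2, p=2045, q=216

2045/216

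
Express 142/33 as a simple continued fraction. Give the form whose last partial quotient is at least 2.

142 = 4×33 + 10
33 = 3×10 + 3
10 = 3×3 + 1
3 = 3×1 + 0  (stop)
So 142/33 = [4; 3, 3, 3].

[4; 3, 3, 3]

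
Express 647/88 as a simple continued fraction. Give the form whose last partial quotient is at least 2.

[7; 2, 1, 5, 5]

647 = 7*88 + 31
88 = 2*31 + 26
31 = 1*26 + 5
26 = 5*5 + 1
5 = 5*1 + 0  (stop)
So 647/88 = [7; 2, 1, 5, 5].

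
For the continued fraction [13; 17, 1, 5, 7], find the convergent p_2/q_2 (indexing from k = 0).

Using pₖ = aₖpₖ₋₁ + pₖ₋₂, qₖ = aₖqₖ₋₁ + qₖ₋₂ (with p₋₁=1, p₋₂=0, q₋₁=0, q₋₂=1):
  k=0: a=13, p=13, q=1
  k=1: a=17, p=222, q=17
  k=2: a=1, p=235, q=18

235/18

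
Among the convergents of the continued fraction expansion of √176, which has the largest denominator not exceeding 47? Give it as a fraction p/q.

√176 = [13; 3, 1, 3, 26, …] (period length 4).
Convergents:
  p_0/q_0 = 13/1
  p_1/q_1 = 40/3
  p_2/q_2 = 53/4
  p_3/q_3 = 199/15
  p_4/q_4 = 5227/394
q_3 = 15 ≤ 47 < 394 = q_4, so the answer is 199/15.

199/15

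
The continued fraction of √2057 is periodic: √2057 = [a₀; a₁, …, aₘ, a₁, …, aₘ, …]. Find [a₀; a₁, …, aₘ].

[45; 2, 1, 4, 1, 2, 90]

a₀ = ⌊√2057⌋ = 45.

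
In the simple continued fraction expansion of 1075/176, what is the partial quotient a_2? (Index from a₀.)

1075 = 6·176 + 19   →  a_0 = 6
176 = 9·19 + 5   →  a_1 = 9
19 = 3·5 + 4   →  a_2 = 3

3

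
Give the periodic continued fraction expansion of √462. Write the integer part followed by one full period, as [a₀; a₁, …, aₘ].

[21; 2, 42]

a₀ = ⌊√462⌋ = 21.
With m₀=0, d₀=1 and mₖ₊₁ = dₖaₖ − mₖ, dₖ₊₁ = (n − mₖ₊₁²)/dₖ, aₖ₊₁ = ⌊(a₀+mₖ₊₁)/dₖ₊₁⌋:
  k=1: m=21, d=21, a=2
  k=2: m=21, d=1, a=42
d=1 and a=2a₀=42 at k=2, so the next step gives (m, d) = (21, 21) again — its k=1 value — and the period has length 2.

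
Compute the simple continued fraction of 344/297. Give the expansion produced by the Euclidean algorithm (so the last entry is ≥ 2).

344 = 1*297 + 47
297 = 6*47 + 15
47 = 3*15 + 2
15 = 7*2 + 1
2 = 2*1 + 0  (stop)
So 344/297 = [1; 6, 3, 7, 2].

[1; 6, 3, 7, 2]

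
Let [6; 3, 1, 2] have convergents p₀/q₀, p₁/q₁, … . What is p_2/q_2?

25/4

Using pₖ = aₖpₖ₋₁ + pₖ₋₂, qₖ = aₖqₖ₋₁ + qₖ₋₂ (with p₋₁=1, p₋₂=0, q₋₁=0, q₋₂=1):
  k=0: a=6, p=6, q=1
  k=1: a=3, p=19, q=3
  k=2: a=1, p=25, q=4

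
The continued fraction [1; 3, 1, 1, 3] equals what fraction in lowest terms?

32/25

Using pₖ = aₖpₖ₋₁ + pₖ₋₂ and qₖ = aₖqₖ₋₁ + qₖ₋₂:
  k=0: a=1, p=1, q=1
  k=1: a=3, p=4, q=3
  k=2: a=1, p=5, q=4
  k=3: a=1, p=9, q=7
  k=4: a=3, p=32, q=25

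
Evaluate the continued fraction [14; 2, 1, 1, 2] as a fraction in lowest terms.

Using pₖ = aₖpₖ₋₁ + pₖ₋₂ and qₖ = aₖqₖ₋₁ + qₖ₋₂:
  k=0: a=14, p=14, q=1
  k=1: a=2, p=29, q=2
  k=2: a=1, p=43, q=3
  k=3: a=1, p=72, q=5
  k=4: a=2, p=187, q=13

187/13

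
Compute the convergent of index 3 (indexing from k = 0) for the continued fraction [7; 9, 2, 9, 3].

1279/180

Using pₖ = aₖpₖ₋₁ + pₖ₋₂, qₖ = aₖqₖ₋₁ + qₖ₋₂ (with p₋₁=1, p₋₂=0, q₋₁=0, q₋₂=1):
  k=0: a=7, p=7, q=1
  k=1: a=9, p=64, q=9
  k=2: a=2, p=135, q=19
  k=3: a=9, p=1279, q=180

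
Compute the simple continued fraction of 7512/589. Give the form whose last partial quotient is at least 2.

[12; 1, 3, 16, 9]

7512 = 12·589 + 444
589 = 1·444 + 145
444 = 3·145 + 9
145 = 16·9 + 1
9 = 9·1 + 0  (stop)
So 7512/589 = [12; 1, 3, 16, 9].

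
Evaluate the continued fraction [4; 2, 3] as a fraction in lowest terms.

31/7

Using pₖ = aₖpₖ₋₁ + pₖ₋₂ and qₖ = aₖqₖ₋₁ + qₖ₋₂:
  k=0: a=4, p=4, q=1
  k=1: a=2, p=9, q=2
  k=2: a=3, p=31, q=7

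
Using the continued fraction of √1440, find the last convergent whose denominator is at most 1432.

54037/1424

√1440 = [37; 1, 17, 1, 74, …] (period length 4).
Convergents:
  p_0/q_0 = 37/1
  p_1/q_1 = 38/1
  p_2/q_2 = 683/18
  p_3/q_3 = 721/19
  p_4/q_4 = 54037/1424
  p_5/q_5 = 54758/1443
q_4 = 1424 ≤ 1432 < 1443 = q_5, so the answer is 54037/1424.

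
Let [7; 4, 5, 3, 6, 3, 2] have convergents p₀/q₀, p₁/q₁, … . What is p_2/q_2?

Using pₖ = aₖpₖ₋₁ + pₖ₋₂, qₖ = aₖqₖ₋₁ + qₖ₋₂ (with p₋₁=1, p₋₂=0, q₋₁=0, q₋₂=1):
  k=0: a=7, p=7, q=1
  k=1: a=4, p=29, q=4
  k=2: a=5, p=152, q=21

152/21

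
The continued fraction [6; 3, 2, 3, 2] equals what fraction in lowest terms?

Fold from the inside: start with 2/1.
  3 + 1/2 = 7/2
  2 + 2/7 = 16/7
  3 + 7/16 = 55/16
  6 + 16/55 = 346/55

346/55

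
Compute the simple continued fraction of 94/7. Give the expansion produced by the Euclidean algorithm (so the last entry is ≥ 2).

94 = 13·7 + 3
7 = 2·3 + 1
3 = 3·1 + 0  (stop)
So 94/7 = [13; 2, 3].

[13; 2, 3]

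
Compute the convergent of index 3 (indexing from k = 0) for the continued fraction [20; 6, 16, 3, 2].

5989/297

Using pₖ = aₖpₖ₋₁ + pₖ₋₂, qₖ = aₖqₖ₋₁ + qₖ₋₂ (with p₋₁=1, p₋₂=0, q₋₁=0, q₋₂=1):
  k=0: a=20, p=20, q=1
  k=1: a=6, p=121, q=6
  k=2: a=16, p=1956, q=97
  k=3: a=3, p=5989, q=297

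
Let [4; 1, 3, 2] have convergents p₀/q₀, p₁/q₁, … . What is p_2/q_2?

19/4

Using pₖ = aₖpₖ₋₁ + pₖ₋₂, qₖ = aₖqₖ₋₁ + qₖ₋₂ (with p₋₁=1, p₋₂=0, q₋₁=0, q₋₂=1):
  k=0: a=4, p=4, q=1
  k=1: a=1, p=5, q=1
  k=2: a=3, p=19, q=4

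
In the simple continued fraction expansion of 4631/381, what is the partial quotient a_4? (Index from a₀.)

2

4631 = 12·381 + 59   →  a_0 = 12
381 = 6·59 + 27   →  a_1 = 6
59 = 2·27 + 5   →  a_2 = 2
27 = 5·5 + 2   →  a_3 = 5
5 = 2·2 + 1   →  a_4 = 2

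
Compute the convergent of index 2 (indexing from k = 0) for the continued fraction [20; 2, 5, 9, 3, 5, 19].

Using pₖ = aₖpₖ₋₁ + pₖ₋₂, qₖ = aₖqₖ₋₁ + qₖ₋₂ (with p₋₁=1, p₋₂=0, q₋₁=0, q₋₂=1):
  k=0: a=20, p=20, q=1
  k=1: a=2, p=41, q=2
  k=2: a=5, p=225, q=11

225/11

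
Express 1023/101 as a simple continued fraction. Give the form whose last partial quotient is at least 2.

[10; 7, 1, 3, 3]

1023 = 10×101 + 13
101 = 7×13 + 10
13 = 1×10 + 3
10 = 3×3 + 1
3 = 3×1 + 0  (stop)
So 1023/101 = [10; 7, 1, 3, 3].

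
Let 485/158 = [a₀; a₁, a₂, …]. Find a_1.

485 = 3·158 + 11   →  a_0 = 3
158 = 14·11 + 4   →  a_1 = 14

14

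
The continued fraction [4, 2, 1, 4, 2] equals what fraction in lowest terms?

Using pₖ = aₖpₖ₋₁ + pₖ₋₂ and qₖ = aₖqₖ₋₁ + qₖ₋₂:
  k=0: a=4, p=4, q=1
  k=1: a=2, p=9, q=2
  k=2: a=1, p=13, q=3
  k=3: a=4, p=61, q=14
  k=4: a=2, p=135, q=31

135/31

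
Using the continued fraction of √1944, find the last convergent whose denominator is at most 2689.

√1944 = [44; 11, 88, …] (period length 2).
Convergents:
  p_0/q_0 = 44/1
  p_1/q_1 = 485/11
  p_2/q_2 = 42724/969
  p_3/q_3 = 470449/10670
q_2 = 969 ≤ 2689 < 10670 = q_3, so the answer is 42724/969.

42724/969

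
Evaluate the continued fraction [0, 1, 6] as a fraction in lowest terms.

6/7

Using pₖ = aₖpₖ₋₁ + pₖ₋₂ and qₖ = aₖqₖ₋₁ + qₖ₋₂:
  k=0: a=0, p=0, q=1
  k=1: a=1, p=1, q=1
  k=2: a=6, p=6, q=7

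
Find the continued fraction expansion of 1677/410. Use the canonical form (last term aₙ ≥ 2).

[4; 11, 12, 3]

1677 = 4*410 + 37
410 = 11*37 + 3
37 = 12*3 + 1
3 = 3*1 + 0  (stop)
So 1677/410 = [4; 11, 12, 3].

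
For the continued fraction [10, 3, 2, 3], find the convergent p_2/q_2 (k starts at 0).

Using pₖ = aₖpₖ₋₁ + pₖ₋₂, qₖ = aₖqₖ₋₁ + qₖ₋₂ (with p₋₁=1, p₋₂=0, q₋₁=0, q₋₂=1):
  k=0: a=10, p=10, q=1
  k=1: a=3, p=31, q=3
  k=2: a=2, p=72, q=7

72/7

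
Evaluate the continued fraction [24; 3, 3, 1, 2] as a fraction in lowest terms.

Using pₖ = aₖpₖ₋₁ + pₖ₋₂ and qₖ = aₖqₖ₋₁ + qₖ₋₂:
  k=0: a=24, p=24, q=1
  k=1: a=3, p=73, q=3
  k=2: a=3, p=243, q=10
  k=3: a=1, p=316, q=13
  k=4: a=2, p=875, q=36

875/36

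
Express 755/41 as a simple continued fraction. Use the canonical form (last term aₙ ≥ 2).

755 = 18*41 + 17
41 = 2*17 + 7
17 = 2*7 + 3
7 = 2*3 + 1
3 = 3*1 + 0  (stop)
So 755/41 = [18; 2, 2, 2, 3].

[18; 2, 2, 2, 3]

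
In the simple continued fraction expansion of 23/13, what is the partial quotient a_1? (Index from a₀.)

23 = 1·13 + 10   →  a_0 = 1
13 = 1·10 + 3   →  a_1 = 1

1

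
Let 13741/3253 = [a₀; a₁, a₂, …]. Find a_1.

13741 = 4·3253 + 729   →  a_0 = 4
3253 = 4·729 + 337   →  a_1 = 4

4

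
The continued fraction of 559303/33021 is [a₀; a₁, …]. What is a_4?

12

559303 = 16·33021 + 30967   →  a_0 = 16
33021 = 1·30967 + 2054   →  a_1 = 1
30967 = 15·2054 + 157   →  a_2 = 15
2054 = 13·157 + 13   →  a_3 = 13
157 = 12·13 + 1   →  a_4 = 12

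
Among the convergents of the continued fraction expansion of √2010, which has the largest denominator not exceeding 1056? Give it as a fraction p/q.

24165/539

√2010 = [44; 1, 4, 1, 88, …] (period length 4).
Convergents:
  p_0/q_0 = 44/1
  p_1/q_1 = 45/1
  p_2/q_2 = 224/5
  p_3/q_3 = 269/6
  p_4/q_4 = 23896/533
  p_5/q_5 = 24165/539
  p_6/q_6 = 120556/2689
q_5 = 539 ≤ 1056 < 2689 = q_6, so the answer is 24165/539.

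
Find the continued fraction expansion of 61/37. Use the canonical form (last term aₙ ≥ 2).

[1; 1, 1, 1, 5, 2]

61 = 1×37 + 24
37 = 1×24 + 13
24 = 1×13 + 11
13 = 1×11 + 2
11 = 5×2 + 1
2 = 2×1 + 0  (stop)
So 61/37 = [1; 1, 1, 1, 5, 2].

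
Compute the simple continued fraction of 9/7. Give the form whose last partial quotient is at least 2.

9 = 1·7 + 2
7 = 3·2 + 1
2 = 2·1 + 0  (stop)
So 9/7 = [1; 3, 2].

[1; 3, 2]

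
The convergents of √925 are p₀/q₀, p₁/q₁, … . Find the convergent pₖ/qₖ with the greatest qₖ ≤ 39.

882/29

√925 = [30; 2, 2, 2, 2, 60, …] (period length 5).
Convergents:
  p_0/q_0 = 30/1
  p_1/q_1 = 61/2
  p_2/q_2 = 152/5
  p_3/q_3 = 365/12
  p_4/q_4 = 882/29
  p_5/q_5 = 53285/1752
q_4 = 29 ≤ 39 < 1752 = q_5, so the answer is 882/29.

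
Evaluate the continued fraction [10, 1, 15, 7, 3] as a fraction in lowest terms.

Fold from the inside: start with 3/1.
  7 + 1/3 = 22/3
  15 + 3/22 = 333/22
  1 + 22/333 = 355/333
  10 + 333/355 = 3883/355

3883/355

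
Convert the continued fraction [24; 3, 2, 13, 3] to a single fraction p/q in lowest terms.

7019/289

Using pₖ = aₖpₖ₋₁ + pₖ₋₂ and qₖ = aₖqₖ₋₁ + qₖ₋₂:
  k=0: a=24, p=24, q=1
  k=1: a=3, p=73, q=3
  k=2: a=2, p=170, q=7
  k=3: a=13, p=2283, q=94
  k=4: a=3, p=7019, q=289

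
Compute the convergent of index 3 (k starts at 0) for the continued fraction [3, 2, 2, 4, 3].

75/22

Using pₖ = aₖpₖ₋₁ + pₖ₋₂, qₖ = aₖqₖ₋₁ + qₖ₋₂ (with p₋₁=1, p₋₂=0, q₋₁=0, q₋₂=1):
  k=0: a=3, p=3, q=1
  k=1: a=2, p=7, q=2
  k=2: a=2, p=17, q=5
  k=3: a=4, p=75, q=22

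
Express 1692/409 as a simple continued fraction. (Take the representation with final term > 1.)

1692 = 4*409 + 56
409 = 7*56 + 17
56 = 3*17 + 5
17 = 3*5 + 2
5 = 2*2 + 1
2 = 2*1 + 0  (stop)
So 1692/409 = [4; 7, 3, 3, 2, 2].

[4; 7, 3, 3, 2, 2]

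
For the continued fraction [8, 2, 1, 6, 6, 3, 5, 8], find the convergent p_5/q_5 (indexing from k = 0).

3248/389

Using pₖ = aₖpₖ₋₁ + pₖ₋₂, qₖ = aₖqₖ₋₁ + qₖ₋₂ (with p₋₁=1, p₋₂=0, q₋₁=0, q₋₂=1):
  k=0: a=8, p=8, q=1
  k=1: a=2, p=17, q=2
  k=2: a=1, p=25, q=3
  k=3: a=6, p=167, q=20
  k=4: a=6, p=1027, q=123
  k=5: a=3, p=3248, q=389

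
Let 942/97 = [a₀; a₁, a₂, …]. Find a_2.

942 = 9·97 + 69   →  a_0 = 9
97 = 1·69 + 28   →  a_1 = 1
69 = 2·28 + 13   →  a_2 = 2

2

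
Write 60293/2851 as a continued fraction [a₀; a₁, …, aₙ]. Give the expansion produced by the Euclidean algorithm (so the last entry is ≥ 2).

[21; 6, 1, 3, 10, 3, 3]

60293 = 21×2851 + 422
2851 = 6×422 + 319
422 = 1×319 + 103
319 = 3×103 + 10
103 = 10×10 + 3
10 = 3×3 + 1
3 = 3×1 + 0  (stop)
So 60293/2851 = [21; 6, 1, 3, 10, 3, 3].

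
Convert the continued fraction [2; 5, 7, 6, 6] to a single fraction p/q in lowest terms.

Using pₖ = aₖpₖ₋₁ + pₖ₋₂ and qₖ = aₖqₖ₋₁ + qₖ₋₂:
  k=0: a=2, p=2, q=1
  k=1: a=5, p=11, q=5
  k=2: a=7, p=79, q=36
  k=3: a=6, p=485, q=221
  k=4: a=6, p=2989, q=1362

2989/1362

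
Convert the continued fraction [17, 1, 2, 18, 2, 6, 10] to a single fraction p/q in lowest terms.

Using pₖ = aₖpₖ₋₁ + pₖ₋₂ and qₖ = aₖqₖ₋₁ + qₖ₋₂:
  k=0: a=17, p=17, q=1
  k=1: a=1, p=18, q=1
  k=2: a=2, p=53, q=3
  k=3: a=18, p=972, q=55
  k=4: a=2, p=1997, q=113
  k=5: a=6, p=12954, q=733
  k=6: a=10, p=131537, q=7443

131537/7443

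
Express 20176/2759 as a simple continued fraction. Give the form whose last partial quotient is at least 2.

[7; 3, 5, 13, 13]

20176 = 7*2759 + 863
2759 = 3*863 + 170
863 = 5*170 + 13
170 = 13*13 + 1
13 = 13*1 + 0  (stop)
So 20176/2759 = [7; 3, 5, 13, 13].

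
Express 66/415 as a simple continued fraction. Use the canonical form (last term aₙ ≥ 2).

[0; 6, 3, 2, 9]

66 = 0*415 + 66
415 = 6*66 + 19
66 = 3*19 + 9
19 = 2*9 + 1
9 = 9*1 + 0  (stop)
So 66/415 = [0; 6, 3, 2, 9].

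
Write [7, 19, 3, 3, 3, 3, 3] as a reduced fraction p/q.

Using pₖ = aₖpₖ₋₁ + pₖ₋₂ and qₖ = aₖqₖ₋₁ + qₖ₋₂:
  k=0: a=7, p=7, q=1
  k=1: a=19, p=134, q=19
  k=2: a=3, p=409, q=58
  k=3: a=3, p=1361, q=193
  k=4: a=3, p=4492, q=637
  k=5: a=3, p=14837, q=2104
  k=6: a=3, p=49003, q=6949

49003/6949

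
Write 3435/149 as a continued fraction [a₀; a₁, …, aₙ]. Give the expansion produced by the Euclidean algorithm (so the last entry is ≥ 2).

[23; 18, 1, 1, 1, 2]

3435 = 23×149 + 8
149 = 18×8 + 5
8 = 1×5 + 3
5 = 1×3 + 2
3 = 1×2 + 1
2 = 2×1 + 0  (stop)
So 3435/149 = [23; 18, 1, 1, 1, 2].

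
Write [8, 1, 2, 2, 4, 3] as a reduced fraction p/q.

Fold from the inside: start with 3/1.
  4 + 1/3 = 13/3
  2 + 3/13 = 29/13
  2 + 13/29 = 71/29
  1 + 29/71 = 100/71
  8 + 71/100 = 871/100

871/100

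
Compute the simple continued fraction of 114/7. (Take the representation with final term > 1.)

114 = 16*7 + 2
7 = 3*2 + 1
2 = 2*1 + 0  (stop)
So 114/7 = [16; 3, 2].

[16; 3, 2]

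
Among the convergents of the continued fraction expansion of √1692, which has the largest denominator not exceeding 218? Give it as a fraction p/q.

√1692 = [41; 7, 2, 7, 82, …] (period length 4).
Convergents:
  p_0/q_0 = 41/1
  p_1/q_1 = 288/7
  p_2/q_2 = 617/15
  p_3/q_3 = 4607/112
  p_4/q_4 = 378391/9199
q_3 = 112 ≤ 218 < 9199 = q_4, so the answer is 4607/112.

4607/112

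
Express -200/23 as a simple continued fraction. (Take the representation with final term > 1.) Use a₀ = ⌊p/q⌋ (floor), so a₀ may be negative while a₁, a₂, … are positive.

-200 = -9*23 + 7
23 = 3*7 + 2
7 = 3*2 + 1
2 = 2*1 + 0  (stop)
So -200/23 = [-9; 3, 3, 2].

[-9; 3, 3, 2]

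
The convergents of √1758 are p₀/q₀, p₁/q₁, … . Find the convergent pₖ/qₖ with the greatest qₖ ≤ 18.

587/14

√1758 = [41; 1, 12, 1, 82, …] (period length 4).
Convergents:
  p_0/q_0 = 41/1
  p_1/q_1 = 42/1
  p_2/q_2 = 545/13
  p_3/q_3 = 587/14
  p_4/q_4 = 48679/1161
q_3 = 14 ≤ 18 < 1161 = q_4, so the answer is 587/14.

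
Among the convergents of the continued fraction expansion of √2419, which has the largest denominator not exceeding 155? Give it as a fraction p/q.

√2419 = [49; 5, 2, 5, 98, …] (period length 4).
Convergents:
  p_0/q_0 = 49/1
  p_1/q_1 = 246/5
  p_2/q_2 = 541/11
  p_3/q_3 = 2951/60
  p_4/q_4 = 289739/5891
q_3 = 60 ≤ 155 < 5891 = q_4, so the answer is 2951/60.

2951/60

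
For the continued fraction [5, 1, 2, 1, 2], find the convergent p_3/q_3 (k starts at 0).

Using pₖ = aₖpₖ₋₁ + pₖ₋₂, qₖ = aₖqₖ₋₁ + qₖ₋₂ (with p₋₁=1, p₋₂=0, q₋₁=0, q₋₂=1):
  k=0: a=5, p=5, q=1
  k=1: a=1, p=6, q=1
  k=2: a=2, p=17, q=3
  k=3: a=1, p=23, q=4

23/4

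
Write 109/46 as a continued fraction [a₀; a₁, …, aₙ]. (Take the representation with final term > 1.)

109 = 2·46 + 17
46 = 2·17 + 12
17 = 1·12 + 5
12 = 2·5 + 2
5 = 2·2 + 1
2 = 2·1 + 0  (stop)
So 109/46 = [2; 2, 1, 2, 2, 2].

[2; 2, 1, 2, 2, 2]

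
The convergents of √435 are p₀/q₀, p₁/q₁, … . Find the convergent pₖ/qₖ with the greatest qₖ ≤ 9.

146/7

√435 = [20; 1, 5, 1, 40, …] (period length 4).
Convergents:
  p_0/q_0 = 20/1
  p_1/q_1 = 21/1
  p_2/q_2 = 125/6
  p_3/q_3 = 146/7
  p_4/q_4 = 5965/286
q_3 = 7 ≤ 9 < 286 = q_4, so the answer is 146/7.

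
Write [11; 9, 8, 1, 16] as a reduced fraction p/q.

Using pₖ = aₖpₖ₋₁ + pₖ₋₂ and qₖ = aₖqₖ₋₁ + qₖ₋₂:
  k=0: a=11, p=11, q=1
  k=1: a=9, p=100, q=9
  k=2: a=8, p=811, q=73
  k=3: a=1, p=911, q=82
  k=4: a=16, p=15387, q=1385

15387/1385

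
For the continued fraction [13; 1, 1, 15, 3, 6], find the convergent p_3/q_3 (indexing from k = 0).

419/31

Using pₖ = aₖpₖ₋₁ + pₖ₋₂, qₖ = aₖqₖ₋₁ + qₖ₋₂ (with p₋₁=1, p₋₂=0, q₋₁=0, q₋₂=1):
  k=0: a=13, p=13, q=1
  k=1: a=1, p=14, q=1
  k=2: a=1, p=27, q=2
  k=3: a=15, p=419, q=31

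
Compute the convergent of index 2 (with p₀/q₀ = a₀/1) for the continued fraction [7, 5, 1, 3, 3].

43/6

Using pₖ = aₖpₖ₋₁ + pₖ₋₂, qₖ = aₖqₖ₋₁ + qₖ₋₂ (with p₋₁=1, p₋₂=0, q₋₁=0, q₋₂=1):
  k=0: a=7, p=7, q=1
  k=1: a=5, p=36, q=5
  k=2: a=1, p=43, q=6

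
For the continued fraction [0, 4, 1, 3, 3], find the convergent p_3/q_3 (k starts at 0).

4/19

Using pₖ = aₖpₖ₋₁ + pₖ₋₂, qₖ = aₖqₖ₋₁ + qₖ₋₂ (with p₋₁=1, p₋₂=0, q₋₁=0, q₋₂=1):
  k=0: a=0, p=0, q=1
  k=1: a=4, p=1, q=4
  k=2: a=1, p=1, q=5
  k=3: a=3, p=4, q=19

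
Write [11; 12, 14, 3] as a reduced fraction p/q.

5752/519

Using pₖ = aₖpₖ₋₁ + pₖ₋₂ and qₖ = aₖqₖ₋₁ + qₖ₋₂:
  k=0: a=11, p=11, q=1
  k=1: a=12, p=133, q=12
  k=2: a=14, p=1873, q=169
  k=3: a=3, p=5752, q=519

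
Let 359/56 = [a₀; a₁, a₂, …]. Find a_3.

3

359 = 6·56 + 23   →  a_0 = 6
56 = 2·23 + 10   →  a_1 = 2
23 = 2·10 + 3   →  a_2 = 2
10 = 3·3 + 1   →  a_3 = 3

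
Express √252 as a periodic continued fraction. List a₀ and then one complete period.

a₀ = ⌊√252⌋ = 15.
With m₀=0, d₀=1 and mₖ₊₁ = dₖaₖ − mₖ, dₖ₊₁ = (n − mₖ₊₁²)/dₖ, aₖ₊₁ = ⌊(a₀+mₖ₊₁)/dₖ₊₁⌋:
  k=1: m=15, d=27, a=1
  k=2: m=12, d=4, a=6
  k=3: m=12, d=27, a=1
  k=4: m=15, d=1, a=30
d=1 and a=2a₀=30 at k=4, so the next step gives (m, d) = (15, 27) again — its k=1 value — and the period has length 4.

[15; 1, 6, 1, 30]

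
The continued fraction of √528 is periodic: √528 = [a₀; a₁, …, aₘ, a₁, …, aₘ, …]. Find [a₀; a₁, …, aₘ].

[22; 1, 44]

a₀ = ⌊√528⌋ = 22.
With m₀=0, d₀=1 and mₖ₊₁ = dₖaₖ − mₖ, dₖ₊₁ = (n − mₖ₊₁²)/dₖ, aₖ₊₁ = ⌊(a₀+mₖ₊₁)/dₖ₊₁⌋:
  k=1: m=22, d=44, a=1
  k=2: m=22, d=1, a=44
d=1 and a=2a₀=44 at k=2, so the next step gives (m, d) = (22, 44) again — its k=1 value — and the period has length 2.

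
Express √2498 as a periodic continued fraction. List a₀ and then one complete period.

[49; 1, 48, 1, 98]

a₀ = ⌊√2498⌋ = 49.
With m₀=0, d₀=1 and mₖ₊₁ = dₖaₖ − mₖ, dₖ₊₁ = (n − mₖ₊₁²)/dₖ, aₖ₊₁ = ⌊(a₀+mₖ₊₁)/dₖ₊₁⌋:
  k=1: m=49, d=97, a=1
  k=2: m=48, d=2, a=48
  k=3: m=48, d=97, a=1
  k=4: m=49, d=1, a=98
d=1 and a=2a₀=98 at k=4, so the next step gives (m, d) = (49, 97) again — its k=1 value — and the period has length 4.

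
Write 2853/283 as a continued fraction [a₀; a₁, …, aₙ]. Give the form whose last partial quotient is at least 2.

2853 = 10*283 + 23
283 = 12*23 + 7
23 = 3*7 + 2
7 = 3*2 + 1
2 = 2*1 + 0  (stop)
So 2853/283 = [10; 12, 3, 3, 2].

[10; 12, 3, 3, 2]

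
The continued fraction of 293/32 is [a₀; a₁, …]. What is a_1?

6

293 = 9·32 + 5   →  a_0 = 9
32 = 6·5 + 2   →  a_1 = 6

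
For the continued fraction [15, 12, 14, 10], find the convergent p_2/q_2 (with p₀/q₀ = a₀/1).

Using pₖ = aₖpₖ₋₁ + pₖ₋₂, qₖ = aₖqₖ₋₁ + qₖ₋₂ (with p₋₁=1, p₋₂=0, q₋₁=0, q₋₂=1):
  k=0: a=15, p=15, q=1
  k=1: a=12, p=181, q=12
  k=2: a=14, p=2549, q=169

2549/169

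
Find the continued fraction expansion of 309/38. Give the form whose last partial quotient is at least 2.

[8; 7, 1, 1, 2]

309 = 8*38 + 5
38 = 7*5 + 3
5 = 1*3 + 2
3 = 1*2 + 1
2 = 2*1 + 0  (stop)
So 309/38 = [8; 7, 1, 1, 2].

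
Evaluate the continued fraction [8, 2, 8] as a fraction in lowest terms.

Fold from the inside: start with 8/1.
  2 + 1/8 = 17/8
  8 + 8/17 = 144/17

144/17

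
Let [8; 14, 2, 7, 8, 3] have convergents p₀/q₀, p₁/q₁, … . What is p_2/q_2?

Using pₖ = aₖpₖ₋₁ + pₖ₋₂, qₖ = aₖqₖ₋₁ + qₖ₋₂ (with p₋₁=1, p₋₂=0, q₋₁=0, q₋₂=1):
  k=0: a=8, p=8, q=1
  k=1: a=14, p=113, q=14
  k=2: a=2, p=234, q=29

234/29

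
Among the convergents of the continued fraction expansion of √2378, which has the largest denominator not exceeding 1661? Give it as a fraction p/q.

80218/1645

√2378 = [48; 1, 3, 3, 1, 96, …] (period length 5).
Convergents:
  p_0/q_0 = 48/1
  p_1/q_1 = 49/1
  p_2/q_2 = 195/4
  p_3/q_3 = 634/13
  p_4/q_4 = 829/17
  p_5/q_5 = 80218/1645
  p_6/q_6 = 81047/1662
q_5 = 1645 ≤ 1661 < 1662 = q_6, so the answer is 80218/1645.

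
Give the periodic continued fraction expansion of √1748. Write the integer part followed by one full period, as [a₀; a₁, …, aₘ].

[41; 1, 4, 4, 4, 1, 82]

a₀ = ⌊√1748⌋ = 41.
With m₀=0, d₀=1 and mₖ₊₁ = dₖaₖ − mₖ, dₖ₊₁ = (n − mₖ₊₁²)/dₖ, aₖ₊₁ = ⌊(a₀+mₖ₊₁)/dₖ₊₁⌋:
  k=1: m=41, d=67, a=1
  k=2: m=26, d=16, a=4
  k=3: m=38, d=19, a=4
  k=4: m=38, d=16, a=4
  k=5: m=26, d=67, a=1
  k=6: m=41, d=1, a=82
d=1 and a=2a₀=82 at k=6, so the next step gives (m, d) = (41, 67) again — its k=1 value — and the period has length 6.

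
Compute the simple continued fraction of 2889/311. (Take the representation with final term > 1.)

2889 = 9*311 + 90
311 = 3*90 + 41
90 = 2*41 + 8
41 = 5*8 + 1
8 = 8*1 + 0  (stop)
So 2889/311 = [9; 3, 2, 5, 8].

[9; 3, 2, 5, 8]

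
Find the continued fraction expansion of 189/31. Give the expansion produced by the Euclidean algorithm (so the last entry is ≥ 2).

189 = 6×31 + 3
31 = 10×3 + 1
3 = 3×1 + 0  (stop)
So 189/31 = [6; 10, 3].

[6; 10, 3]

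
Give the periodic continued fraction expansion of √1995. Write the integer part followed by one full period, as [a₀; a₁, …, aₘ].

a₀ = ⌊√1995⌋ = 44.
With m₀=0, d₀=1 and mₖ₊₁ = dₖaₖ − mₖ, dₖ₊₁ = (n − mₖ₊₁²)/dₖ, aₖ₊₁ = ⌊(a₀+mₖ₊₁)/dₖ₊₁⌋:
  k=1: m=44, d=59, a=1
  k=2: m=15, d=30, a=1
  k=3: m=15, d=59, a=1
  k=4: m=44, d=1, a=88
d=1 and a=2a₀=88 at k=4, so the next step gives (m, d) = (44, 59) again — its k=1 value — and the period has length 4.

[44; 1, 1, 1, 88]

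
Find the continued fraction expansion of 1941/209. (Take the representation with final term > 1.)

[9; 3, 2, 14, 2]

1941 = 9·209 + 60
209 = 3·60 + 29
60 = 2·29 + 2
29 = 14·2 + 1
2 = 2·1 + 0  (stop)
So 1941/209 = [9; 3, 2, 14, 2].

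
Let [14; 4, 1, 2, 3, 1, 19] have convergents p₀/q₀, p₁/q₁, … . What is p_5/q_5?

Using pₖ = aₖpₖ₋₁ + pₖ₋₂, qₖ = aₖqₖ₋₁ + qₖ₋₂ (with p₋₁=1, p₋₂=0, q₋₁=0, q₋₂=1):
  k=0: a=14, p=14, q=1
  k=1: a=4, p=57, q=4
  k=2: a=1, p=71, q=5
  k=3: a=2, p=199, q=14
  k=4: a=3, p=668, q=47
  k=5: a=1, p=867, q=61

867/61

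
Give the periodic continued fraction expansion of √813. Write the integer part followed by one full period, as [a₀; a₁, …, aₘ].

a₀ = ⌊√813⌋ = 28.
With m₀=0, d₀=1 and mₖ₊₁ = dₖaₖ − mₖ, dₖ₊₁ = (n − mₖ₊₁²)/dₖ, aₖ₊₁ = ⌊(a₀+mₖ₊₁)/dₖ₊₁⌋:
  k=1: m=28, d=29, a=1
  k=2: m=1, d=28, a=1
  k=3: m=27, d=3, a=18
  k=4: m=27, d=28, a=1
  k=5: m=1, d=29, a=1
  k=6: m=28, d=1, a=56
d=1 and a=2a₀=56 at k=6, so the next step gives (m, d) = (28, 29) again — its k=1 value — and the period has length 6.

[28; 1, 1, 18, 1, 1, 56]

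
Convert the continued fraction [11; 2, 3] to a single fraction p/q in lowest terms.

80/7

Fold from the inside: start with 3/1.
  2 + 1/3 = 7/3
  11 + 3/7 = 80/7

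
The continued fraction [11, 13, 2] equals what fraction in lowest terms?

299/27

Fold from the inside: start with 2/1.
  13 + 1/2 = 27/2
  11 + 2/27 = 299/27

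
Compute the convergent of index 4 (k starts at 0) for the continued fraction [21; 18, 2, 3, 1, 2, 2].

3495/166

Using pₖ = aₖpₖ₋₁ + pₖ₋₂, qₖ = aₖqₖ₋₁ + qₖ₋₂ (with p₋₁=1, p₋₂=0, q₋₁=0, q₋₂=1):
  k=0: a=21, p=21, q=1
  k=1: a=18, p=379, q=18
  k=2: a=2, p=779, q=37
  k=3: a=3, p=2716, q=129
  k=4: a=1, p=3495, q=166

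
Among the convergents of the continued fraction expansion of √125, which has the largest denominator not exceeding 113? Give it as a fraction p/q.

682/61

√125 = [11; 5, 1, 1, 5, 22, …] (period length 5).
Convergents:
  p_0/q_0 = 11/1
  p_1/q_1 = 56/5
  p_2/q_2 = 67/6
  p_3/q_3 = 123/11
  p_4/q_4 = 682/61
  p_5/q_5 = 15127/1353
q_4 = 61 ≤ 113 < 1353 = q_5, so the answer is 682/61.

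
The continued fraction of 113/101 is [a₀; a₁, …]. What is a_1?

8

113 = 1·101 + 12   →  a_0 = 1
101 = 8·12 + 5   →  a_1 = 8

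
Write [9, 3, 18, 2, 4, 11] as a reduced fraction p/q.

Fold from the inside: start with 11/1.
  4 + 1/11 = 45/11
  2 + 11/45 = 101/45
  18 + 45/101 = 1863/101
  3 + 101/1863 = 5690/1863
  9 + 1863/5690 = 53073/5690

53073/5690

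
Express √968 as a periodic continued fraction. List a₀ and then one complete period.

[31; 8, 1, 6, 1, 8, 62]

a₀ = ⌊√968⌋ = 31.
With m₀=0, d₀=1 and mₖ₊₁ = dₖaₖ − mₖ, dₖ₊₁ = (n − mₖ₊₁²)/dₖ, aₖ₊₁ = ⌊(a₀+mₖ₊₁)/dₖ₊₁⌋:
  k=1: m=31, d=7, a=8
  k=2: m=25, d=49, a=1
  k=3: m=24, d=8, a=6
  k=4: m=24, d=49, a=1
  k=5: m=25, d=7, a=8
  k=6: m=31, d=1, a=62
d=1 and a=2a₀=62 at k=6, so the next step gives (m, d) = (31, 7) again — its k=1 value — and the period has length 6.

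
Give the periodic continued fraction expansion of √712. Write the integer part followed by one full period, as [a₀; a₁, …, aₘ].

[26; 1, 2, 6, 2, 1, 52]

a₀ = ⌊√712⌋ = 26.
With m₀=0, d₀=1 and mₖ₊₁ = dₖaₖ − mₖ, dₖ₊₁ = (n − mₖ₊₁²)/dₖ, aₖ₊₁ = ⌊(a₀+mₖ₊₁)/dₖ₊₁⌋:
  k=1: m=26, d=36, a=1
  k=2: m=10, d=17, a=2
  k=3: m=24, d=8, a=6
  k=4: m=24, d=17, a=2
  k=5: m=10, d=36, a=1
  k=6: m=26, d=1, a=52
d=1 and a=2a₀=52 at k=6, so the next step gives (m, d) = (26, 36) again — its k=1 value — and the period has length 6.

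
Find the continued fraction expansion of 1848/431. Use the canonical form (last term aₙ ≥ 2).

[4; 3, 2, 9, 1, 5]

1848 = 4·431 + 124
431 = 3·124 + 59
124 = 2·59 + 6
59 = 9·6 + 5
6 = 1·5 + 1
5 = 5·1 + 0  (stop)
So 1848/431 = [4; 3, 2, 9, 1, 5].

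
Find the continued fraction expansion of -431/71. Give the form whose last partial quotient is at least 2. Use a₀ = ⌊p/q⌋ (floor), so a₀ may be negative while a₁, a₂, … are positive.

[-7; 1, 13, 5]

-431 = -7·71 + 66
71 = 1·66 + 5
66 = 13·5 + 1
5 = 5·1 + 0  (stop)
So -431/71 = [-7; 1, 13, 5].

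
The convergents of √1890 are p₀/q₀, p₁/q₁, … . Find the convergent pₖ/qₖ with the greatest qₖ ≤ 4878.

97469/2242

√1890 = [43; 2, 9, 6, 9, 2, 86, …] (period length 6).
Convergents:
  p_0/q_0 = 43/1
  p_1/q_1 = 87/2
  p_2/q_2 = 826/19
  p_3/q_3 = 5043/116
  p_4/q_4 = 46213/1063
  p_5/q_5 = 97469/2242
  p_6/q_6 = 8428547/193875
q_5 = 2242 ≤ 4878 < 193875 = q_6, so the answer is 97469/2242.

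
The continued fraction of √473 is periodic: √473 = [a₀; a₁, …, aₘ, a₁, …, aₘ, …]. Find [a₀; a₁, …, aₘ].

a₀ = ⌊√473⌋ = 21.
With m₀=0, d₀=1 and mₖ₊₁ = dₖaₖ − mₖ, dₖ₊₁ = (n − mₖ₊₁²)/dₖ, aₖ₊₁ = ⌊(a₀+mₖ₊₁)/dₖ₊₁⌋:
  k=1: m=21, d=32, a=1
  k=2: m=11, d=11, a=2
  k=3: m=11, d=32, a=1
  k=4: m=21, d=1, a=42
d=1 and a=2a₀=42 at k=4, so the next step gives (m, d) = (21, 32) again — its k=1 value — and the period has length 4.

[21; 1, 2, 1, 42]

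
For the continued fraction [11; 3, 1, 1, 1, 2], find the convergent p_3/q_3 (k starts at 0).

79/7

Using pₖ = aₖpₖ₋₁ + pₖ₋₂, qₖ = aₖqₖ₋₁ + qₖ₋₂ (with p₋₁=1, p₋₂=0, q₋₁=0, q₋₂=1):
  k=0: a=11, p=11, q=1
  k=1: a=3, p=34, q=3
  k=2: a=1, p=45, q=4
  k=3: a=1, p=79, q=7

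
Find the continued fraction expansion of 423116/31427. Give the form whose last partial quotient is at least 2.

423116 = 13·31427 + 14565
31427 = 2·14565 + 2297
14565 = 6·2297 + 783
2297 = 2·783 + 731
783 = 1·731 + 52
731 = 14·52 + 3
52 = 17·3 + 1
3 = 3·1 + 0  (stop)
So 423116/31427 = [13; 2, 6, 2, 1, 14, 17, 3].

[13; 2, 6, 2, 1, 14, 17, 3]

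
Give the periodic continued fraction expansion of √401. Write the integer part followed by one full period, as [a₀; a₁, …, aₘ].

[20; 40]

a₀ = ⌊√401⌋ = 20.
With m₀=0, d₀=1 and mₖ₊₁ = dₖaₖ − mₖ, dₖ₊₁ = (n − mₖ₊₁²)/dₖ, aₖ₊₁ = ⌊(a₀+mₖ₊₁)/dₖ₊₁⌋:
  k=1: m=20, d=1, a=40
d=1 and a=2a₀=40 at k=1, so the next step gives (m, d) = (20, 1) again — its k=1 value — and the period has length 1.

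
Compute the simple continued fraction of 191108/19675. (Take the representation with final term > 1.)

[9; 1, 2, 2, 19, 11, 13]

191108 = 9*19675 + 14033
19675 = 1*14033 + 5642
14033 = 2*5642 + 2749
5642 = 2*2749 + 144
2749 = 19*144 + 13
144 = 11*13 + 1
13 = 13*1 + 0  (stop)
So 191108/19675 = [9; 1, 2, 2, 19, 11, 13].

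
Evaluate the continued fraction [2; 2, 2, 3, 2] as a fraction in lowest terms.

Fold from the inside: start with 2/1.
  3 + 1/2 = 7/2
  2 + 2/7 = 16/7
  2 + 7/16 = 39/16
  2 + 16/39 = 94/39

94/39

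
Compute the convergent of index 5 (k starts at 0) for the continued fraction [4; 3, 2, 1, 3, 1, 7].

202/47

Using pₖ = aₖpₖ₋₁ + pₖ₋₂, qₖ = aₖqₖ₋₁ + qₖ₋₂ (with p₋₁=1, p₋₂=0, q₋₁=0, q₋₂=1):
  k=0: a=4, p=4, q=1
  k=1: a=3, p=13, q=3
  k=2: a=2, p=30, q=7
  k=3: a=1, p=43, q=10
  k=4: a=3, p=159, q=37
  k=5: a=1, p=202, q=47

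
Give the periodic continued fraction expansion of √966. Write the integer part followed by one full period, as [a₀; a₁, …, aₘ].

a₀ = ⌊√966⌋ = 31.

[31; 12, 2, 2, 2, 12, 62]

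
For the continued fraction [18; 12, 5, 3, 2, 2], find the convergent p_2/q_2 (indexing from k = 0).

Using pₖ = aₖpₖ₋₁ + pₖ₋₂, qₖ = aₖqₖ₋₁ + qₖ₋₂ (with p₋₁=1, p₋₂=0, q₋₁=0, q₋₂=1):
  k=0: a=18, p=18, q=1
  k=1: a=12, p=217, q=12
  k=2: a=5, p=1103, q=61

1103/61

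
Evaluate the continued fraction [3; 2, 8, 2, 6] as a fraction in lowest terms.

Fold from the inside: start with 6/1.
  2 + 1/6 = 13/6
  8 + 6/13 = 110/13
  2 + 13/110 = 233/110
  3 + 110/233 = 809/233

809/233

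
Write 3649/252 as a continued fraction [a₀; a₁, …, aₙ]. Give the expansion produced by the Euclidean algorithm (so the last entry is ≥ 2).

3649 = 14×252 + 121
252 = 2×121 + 10
121 = 12×10 + 1
10 = 10×1 + 0  (stop)
So 3649/252 = [14; 2, 12, 10].

[14; 2, 12, 10]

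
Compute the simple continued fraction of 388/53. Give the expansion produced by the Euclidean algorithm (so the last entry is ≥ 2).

388 = 7×53 + 17
53 = 3×17 + 2
17 = 8×2 + 1
2 = 2×1 + 0  (stop)
So 388/53 = [7; 3, 8, 2].

[7; 3, 8, 2]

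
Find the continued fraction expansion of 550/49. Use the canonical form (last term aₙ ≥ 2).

[11; 4, 2, 5]

550 = 11×49 + 11
49 = 4×11 + 5
11 = 2×5 + 1
5 = 5×1 + 0  (stop)
So 550/49 = [11; 4, 2, 5].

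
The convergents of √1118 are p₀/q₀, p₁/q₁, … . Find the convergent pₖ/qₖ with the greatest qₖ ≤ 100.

√1118 = [33; 2, 3, 2, 3, 2, 66, …] (period length 6).
Convergents:
  p_0/q_0 = 33/1
  p_1/q_1 = 67/2
  p_2/q_2 = 234/7
  p_3/q_3 = 535/16
  p_4/q_4 = 1839/55
  p_5/q_5 = 4213/126
q_4 = 55 ≤ 100 < 126 = q_5, so the answer is 1839/55.

1839/55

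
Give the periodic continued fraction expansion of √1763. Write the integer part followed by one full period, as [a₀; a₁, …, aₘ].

[41; 1, 82]

a₀ = ⌊√1763⌋ = 41.
With m₀=0, d₀=1 and mₖ₊₁ = dₖaₖ − mₖ, dₖ₊₁ = (n − mₖ₊₁²)/dₖ, aₖ₊₁ = ⌊(a₀+mₖ₊₁)/dₖ₊₁⌋:
  k=1: m=41, d=82, a=1
  k=2: m=41, d=1, a=82
d=1 and a=2a₀=82 at k=2, so the next step gives (m, d) = (41, 82) again — its k=1 value — and the period has length 2.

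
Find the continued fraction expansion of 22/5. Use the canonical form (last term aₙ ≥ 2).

22 = 4×5 + 2
5 = 2×2 + 1
2 = 2×1 + 0  (stop)
So 22/5 = [4; 2, 2].

[4; 2, 2]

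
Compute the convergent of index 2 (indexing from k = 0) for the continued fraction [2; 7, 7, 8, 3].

Using pₖ = aₖpₖ₋₁ + pₖ₋₂, qₖ = aₖqₖ₋₁ + qₖ₋₂ (with p₋₁=1, p₋₂=0, q₋₁=0, q₋₂=1):
  k=0: a=2, p=2, q=1
  k=1: a=7, p=15, q=7
  k=2: a=7, p=107, q=50

107/50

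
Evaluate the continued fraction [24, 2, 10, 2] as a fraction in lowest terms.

Using pₖ = aₖpₖ₋₁ + pₖ₋₂ and qₖ = aₖqₖ₋₁ + qₖ₋₂:
  k=0: a=24, p=24, q=1
  k=1: a=2, p=49, q=2
  k=2: a=10, p=514, q=21
  k=3: a=2, p=1077, q=44

1077/44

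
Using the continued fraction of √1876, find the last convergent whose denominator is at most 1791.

√1876 = [43; 3, 5, 12, 5, 3, 86, …] (period length 6).
Convergents:
  p_0/q_0 = 43/1
  p_1/q_1 = 130/3
  p_2/q_2 = 693/16
  p_3/q_3 = 8446/195
  p_4/q_4 = 42923/991
  p_5/q_5 = 137215/3168
q_4 = 991 ≤ 1791 < 3168 = q_5, so the answer is 42923/991.

42923/991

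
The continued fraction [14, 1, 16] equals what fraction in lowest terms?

254/17

Fold from the inside: start with 16/1.
  1 + 1/16 = 17/16
  14 + 16/17 = 254/17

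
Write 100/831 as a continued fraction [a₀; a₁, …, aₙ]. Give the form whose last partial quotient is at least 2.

[0; 8, 3, 4, 2, 3]

100 = 0×831 + 100
831 = 8×100 + 31
100 = 3×31 + 7
31 = 4×7 + 3
7 = 2×3 + 1
3 = 3×1 + 0  (stop)
So 100/831 = [0; 8, 3, 4, 2, 3].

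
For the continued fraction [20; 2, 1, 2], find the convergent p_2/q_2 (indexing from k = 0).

Using pₖ = aₖpₖ₋₁ + pₖ₋₂, qₖ = aₖqₖ₋₁ + qₖ₋₂ (with p₋₁=1, p₋₂=0, q₋₁=0, q₋₂=1):
  k=0: a=20, p=20, q=1
  k=1: a=2, p=41, q=2
  k=2: a=1, p=61, q=3

61/3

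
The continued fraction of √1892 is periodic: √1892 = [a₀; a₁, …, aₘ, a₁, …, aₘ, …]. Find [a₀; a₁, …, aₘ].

[43; 2, 86]

a₀ = ⌊√1892⌋ = 43.
With m₀=0, d₀=1 and mₖ₊₁ = dₖaₖ − mₖ, dₖ₊₁ = (n − mₖ₊₁²)/dₖ, aₖ₊₁ = ⌊(a₀+mₖ₊₁)/dₖ₊₁⌋:
  k=1: m=43, d=43, a=2
  k=2: m=43, d=1, a=86
d=1 and a=2a₀=86 at k=2, so the next step gives (m, d) = (43, 43) again — its k=1 value — and the period has length 2.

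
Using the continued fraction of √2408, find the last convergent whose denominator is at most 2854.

√2408 = [49; 14, 98, …] (period length 2).
Convergents:
  p_0/q_0 = 49/1
  p_1/q_1 = 687/14
  p_2/q_2 = 67375/1373
  p_3/q_3 = 943937/19236
q_2 = 1373 ≤ 2854 < 19236 = q_3, so the answer is 67375/1373.

67375/1373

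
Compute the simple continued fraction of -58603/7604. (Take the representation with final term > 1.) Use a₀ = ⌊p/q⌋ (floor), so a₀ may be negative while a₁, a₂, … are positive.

[-8; 3, 2, 2, 3, 9, 14]

-58603 = -8*7604 + 2229
7604 = 3*2229 + 917
2229 = 2*917 + 395
917 = 2*395 + 127
395 = 3*127 + 14
127 = 9*14 + 1
14 = 14*1 + 0  (stop)
So -58603/7604 = [-8; 3, 2, 2, 3, 9, 14].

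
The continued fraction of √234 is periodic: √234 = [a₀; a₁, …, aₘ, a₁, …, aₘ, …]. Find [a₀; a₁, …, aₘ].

a₀ = ⌊√234⌋ = 15.
With m₀=0, d₀=1 and mₖ₊₁ = dₖaₖ − mₖ, dₖ₊₁ = (n − mₖ₊₁²)/dₖ, aₖ₊₁ = ⌊(a₀+mₖ₊₁)/dₖ₊₁⌋:
  k=1: m=15, d=9, a=3
  k=2: m=12, d=10, a=2
  k=3: m=8, d=17, a=1
  k=4: m=9, d=9, a=2
  k=5: m=9, d=17, a=1
  k=6: m=8, d=10, a=2
  k=7: m=12, d=9, a=3
  k=8: m=15, d=1, a=30
d=1 and a=2a₀=30 at k=8, so the next step gives (m, d) = (15, 9) again — its k=1 value — and the period has length 8.

[15; 3, 2, 1, 2, 1, 2, 3, 30]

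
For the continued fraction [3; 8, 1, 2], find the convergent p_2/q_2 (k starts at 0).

28/9

Using pₖ = aₖpₖ₋₁ + pₖ₋₂, qₖ = aₖqₖ₋₁ + qₖ₋₂ (with p₋₁=1, p₋₂=0, q₋₁=0, q₋₂=1):
  k=0: a=3, p=3, q=1
  k=1: a=8, p=25, q=8
  k=2: a=1, p=28, q=9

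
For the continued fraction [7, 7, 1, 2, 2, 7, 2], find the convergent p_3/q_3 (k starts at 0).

164/23

Using pₖ = aₖpₖ₋₁ + pₖ₋₂, qₖ = aₖqₖ₋₁ + qₖ₋₂ (with p₋₁=1, p₋₂=0, q₋₁=0, q₋₂=1):
  k=0: a=7, p=7, q=1
  k=1: a=7, p=50, q=7
  k=2: a=1, p=57, q=8
  k=3: a=2, p=164, q=23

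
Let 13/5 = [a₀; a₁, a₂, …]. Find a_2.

1

13 = 2·5 + 3   →  a_0 = 2
5 = 1·3 + 2   →  a_1 = 1
3 = 1·2 + 1   →  a_2 = 1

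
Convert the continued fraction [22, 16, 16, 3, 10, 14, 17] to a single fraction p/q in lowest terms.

Using pₖ = aₖpₖ₋₁ + pₖ₋₂ and qₖ = aₖqₖ₋₁ + qₖ₋₂:
  k=0: a=22, p=22, q=1
  k=1: a=16, p=353, q=16
  k=2: a=16, p=5670, q=257
  k=3: a=3, p=17363, q=787
  k=4: a=10, p=179300, q=8127
  k=5: a=14, p=2527563, q=114565
  k=6: a=17, p=43147871, q=1955732

43147871/1955732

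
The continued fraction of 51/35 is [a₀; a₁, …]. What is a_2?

5

51 = 1·35 + 16   →  a_0 = 1
35 = 2·16 + 3   →  a_1 = 2
16 = 5·3 + 1   →  a_2 = 5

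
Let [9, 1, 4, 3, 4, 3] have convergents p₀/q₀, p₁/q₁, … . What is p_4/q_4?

Using pₖ = aₖpₖ₋₁ + pₖ₋₂, qₖ = aₖqₖ₋₁ + qₖ₋₂ (with p₋₁=1, p₋₂=0, q₋₁=0, q₋₂=1):
  k=0: a=9, p=9, q=1
  k=1: a=1, p=10, q=1
  k=2: a=4, p=49, q=5
  k=3: a=3, p=157, q=16
  k=4: a=4, p=677, q=69

677/69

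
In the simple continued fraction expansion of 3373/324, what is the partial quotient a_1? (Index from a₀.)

2

3373 = 10·324 + 133   →  a_0 = 10
324 = 2·133 + 58   →  a_1 = 2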